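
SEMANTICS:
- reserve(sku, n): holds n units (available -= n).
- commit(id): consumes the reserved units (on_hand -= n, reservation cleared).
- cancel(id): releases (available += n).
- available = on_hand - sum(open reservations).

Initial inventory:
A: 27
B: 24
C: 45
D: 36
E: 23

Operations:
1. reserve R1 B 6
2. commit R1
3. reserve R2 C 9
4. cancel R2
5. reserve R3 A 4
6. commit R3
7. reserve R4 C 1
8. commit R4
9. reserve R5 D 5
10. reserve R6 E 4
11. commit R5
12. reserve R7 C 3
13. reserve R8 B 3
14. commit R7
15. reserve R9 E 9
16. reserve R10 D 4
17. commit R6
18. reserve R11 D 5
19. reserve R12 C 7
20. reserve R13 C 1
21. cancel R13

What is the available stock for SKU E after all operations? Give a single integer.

Step 1: reserve R1 B 6 -> on_hand[A=27 B=24 C=45 D=36 E=23] avail[A=27 B=18 C=45 D=36 E=23] open={R1}
Step 2: commit R1 -> on_hand[A=27 B=18 C=45 D=36 E=23] avail[A=27 B=18 C=45 D=36 E=23] open={}
Step 3: reserve R2 C 9 -> on_hand[A=27 B=18 C=45 D=36 E=23] avail[A=27 B=18 C=36 D=36 E=23] open={R2}
Step 4: cancel R2 -> on_hand[A=27 B=18 C=45 D=36 E=23] avail[A=27 B=18 C=45 D=36 E=23] open={}
Step 5: reserve R3 A 4 -> on_hand[A=27 B=18 C=45 D=36 E=23] avail[A=23 B=18 C=45 D=36 E=23] open={R3}
Step 6: commit R3 -> on_hand[A=23 B=18 C=45 D=36 E=23] avail[A=23 B=18 C=45 D=36 E=23] open={}
Step 7: reserve R4 C 1 -> on_hand[A=23 B=18 C=45 D=36 E=23] avail[A=23 B=18 C=44 D=36 E=23] open={R4}
Step 8: commit R4 -> on_hand[A=23 B=18 C=44 D=36 E=23] avail[A=23 B=18 C=44 D=36 E=23] open={}
Step 9: reserve R5 D 5 -> on_hand[A=23 B=18 C=44 D=36 E=23] avail[A=23 B=18 C=44 D=31 E=23] open={R5}
Step 10: reserve R6 E 4 -> on_hand[A=23 B=18 C=44 D=36 E=23] avail[A=23 B=18 C=44 D=31 E=19] open={R5,R6}
Step 11: commit R5 -> on_hand[A=23 B=18 C=44 D=31 E=23] avail[A=23 B=18 C=44 D=31 E=19] open={R6}
Step 12: reserve R7 C 3 -> on_hand[A=23 B=18 C=44 D=31 E=23] avail[A=23 B=18 C=41 D=31 E=19] open={R6,R7}
Step 13: reserve R8 B 3 -> on_hand[A=23 B=18 C=44 D=31 E=23] avail[A=23 B=15 C=41 D=31 E=19] open={R6,R7,R8}
Step 14: commit R7 -> on_hand[A=23 B=18 C=41 D=31 E=23] avail[A=23 B=15 C=41 D=31 E=19] open={R6,R8}
Step 15: reserve R9 E 9 -> on_hand[A=23 B=18 C=41 D=31 E=23] avail[A=23 B=15 C=41 D=31 E=10] open={R6,R8,R9}
Step 16: reserve R10 D 4 -> on_hand[A=23 B=18 C=41 D=31 E=23] avail[A=23 B=15 C=41 D=27 E=10] open={R10,R6,R8,R9}
Step 17: commit R6 -> on_hand[A=23 B=18 C=41 D=31 E=19] avail[A=23 B=15 C=41 D=27 E=10] open={R10,R8,R9}
Step 18: reserve R11 D 5 -> on_hand[A=23 B=18 C=41 D=31 E=19] avail[A=23 B=15 C=41 D=22 E=10] open={R10,R11,R8,R9}
Step 19: reserve R12 C 7 -> on_hand[A=23 B=18 C=41 D=31 E=19] avail[A=23 B=15 C=34 D=22 E=10] open={R10,R11,R12,R8,R9}
Step 20: reserve R13 C 1 -> on_hand[A=23 B=18 C=41 D=31 E=19] avail[A=23 B=15 C=33 D=22 E=10] open={R10,R11,R12,R13,R8,R9}
Step 21: cancel R13 -> on_hand[A=23 B=18 C=41 D=31 E=19] avail[A=23 B=15 C=34 D=22 E=10] open={R10,R11,R12,R8,R9}
Final available[E] = 10

Answer: 10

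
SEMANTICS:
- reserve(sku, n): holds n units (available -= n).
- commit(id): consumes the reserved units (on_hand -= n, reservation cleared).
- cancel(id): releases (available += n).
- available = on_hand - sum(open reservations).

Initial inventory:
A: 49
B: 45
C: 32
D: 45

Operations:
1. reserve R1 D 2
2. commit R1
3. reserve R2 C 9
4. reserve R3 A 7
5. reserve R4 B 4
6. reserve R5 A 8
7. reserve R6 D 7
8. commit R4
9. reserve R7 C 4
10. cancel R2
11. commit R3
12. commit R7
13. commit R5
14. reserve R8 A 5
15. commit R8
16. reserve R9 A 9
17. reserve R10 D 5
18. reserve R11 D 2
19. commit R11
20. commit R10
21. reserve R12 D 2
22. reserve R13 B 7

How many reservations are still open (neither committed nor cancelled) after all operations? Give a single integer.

Answer: 4

Derivation:
Step 1: reserve R1 D 2 -> on_hand[A=49 B=45 C=32 D=45] avail[A=49 B=45 C=32 D=43] open={R1}
Step 2: commit R1 -> on_hand[A=49 B=45 C=32 D=43] avail[A=49 B=45 C=32 D=43] open={}
Step 3: reserve R2 C 9 -> on_hand[A=49 B=45 C=32 D=43] avail[A=49 B=45 C=23 D=43] open={R2}
Step 4: reserve R3 A 7 -> on_hand[A=49 B=45 C=32 D=43] avail[A=42 B=45 C=23 D=43] open={R2,R3}
Step 5: reserve R4 B 4 -> on_hand[A=49 B=45 C=32 D=43] avail[A=42 B=41 C=23 D=43] open={R2,R3,R4}
Step 6: reserve R5 A 8 -> on_hand[A=49 B=45 C=32 D=43] avail[A=34 B=41 C=23 D=43] open={R2,R3,R4,R5}
Step 7: reserve R6 D 7 -> on_hand[A=49 B=45 C=32 D=43] avail[A=34 B=41 C=23 D=36] open={R2,R3,R4,R5,R6}
Step 8: commit R4 -> on_hand[A=49 B=41 C=32 D=43] avail[A=34 B=41 C=23 D=36] open={R2,R3,R5,R6}
Step 9: reserve R7 C 4 -> on_hand[A=49 B=41 C=32 D=43] avail[A=34 B=41 C=19 D=36] open={R2,R3,R5,R6,R7}
Step 10: cancel R2 -> on_hand[A=49 B=41 C=32 D=43] avail[A=34 B=41 C=28 D=36] open={R3,R5,R6,R7}
Step 11: commit R3 -> on_hand[A=42 B=41 C=32 D=43] avail[A=34 B=41 C=28 D=36] open={R5,R6,R7}
Step 12: commit R7 -> on_hand[A=42 B=41 C=28 D=43] avail[A=34 B=41 C=28 D=36] open={R5,R6}
Step 13: commit R5 -> on_hand[A=34 B=41 C=28 D=43] avail[A=34 B=41 C=28 D=36] open={R6}
Step 14: reserve R8 A 5 -> on_hand[A=34 B=41 C=28 D=43] avail[A=29 B=41 C=28 D=36] open={R6,R8}
Step 15: commit R8 -> on_hand[A=29 B=41 C=28 D=43] avail[A=29 B=41 C=28 D=36] open={R6}
Step 16: reserve R9 A 9 -> on_hand[A=29 B=41 C=28 D=43] avail[A=20 B=41 C=28 D=36] open={R6,R9}
Step 17: reserve R10 D 5 -> on_hand[A=29 B=41 C=28 D=43] avail[A=20 B=41 C=28 D=31] open={R10,R6,R9}
Step 18: reserve R11 D 2 -> on_hand[A=29 B=41 C=28 D=43] avail[A=20 B=41 C=28 D=29] open={R10,R11,R6,R9}
Step 19: commit R11 -> on_hand[A=29 B=41 C=28 D=41] avail[A=20 B=41 C=28 D=29] open={R10,R6,R9}
Step 20: commit R10 -> on_hand[A=29 B=41 C=28 D=36] avail[A=20 B=41 C=28 D=29] open={R6,R9}
Step 21: reserve R12 D 2 -> on_hand[A=29 B=41 C=28 D=36] avail[A=20 B=41 C=28 D=27] open={R12,R6,R9}
Step 22: reserve R13 B 7 -> on_hand[A=29 B=41 C=28 D=36] avail[A=20 B=34 C=28 D=27] open={R12,R13,R6,R9}
Open reservations: ['R12', 'R13', 'R6', 'R9'] -> 4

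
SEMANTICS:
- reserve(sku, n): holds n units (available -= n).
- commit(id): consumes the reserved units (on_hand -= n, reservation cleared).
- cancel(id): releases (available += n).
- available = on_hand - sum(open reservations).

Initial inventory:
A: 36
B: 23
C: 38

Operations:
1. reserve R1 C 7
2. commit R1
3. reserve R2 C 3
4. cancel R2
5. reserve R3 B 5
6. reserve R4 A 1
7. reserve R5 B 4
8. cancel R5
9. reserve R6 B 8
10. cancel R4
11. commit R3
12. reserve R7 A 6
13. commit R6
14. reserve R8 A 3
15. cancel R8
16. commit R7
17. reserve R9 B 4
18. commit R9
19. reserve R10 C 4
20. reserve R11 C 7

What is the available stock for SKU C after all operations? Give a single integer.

Answer: 20

Derivation:
Step 1: reserve R1 C 7 -> on_hand[A=36 B=23 C=38] avail[A=36 B=23 C=31] open={R1}
Step 2: commit R1 -> on_hand[A=36 B=23 C=31] avail[A=36 B=23 C=31] open={}
Step 3: reserve R2 C 3 -> on_hand[A=36 B=23 C=31] avail[A=36 B=23 C=28] open={R2}
Step 4: cancel R2 -> on_hand[A=36 B=23 C=31] avail[A=36 B=23 C=31] open={}
Step 5: reserve R3 B 5 -> on_hand[A=36 B=23 C=31] avail[A=36 B=18 C=31] open={R3}
Step 6: reserve R4 A 1 -> on_hand[A=36 B=23 C=31] avail[A=35 B=18 C=31] open={R3,R4}
Step 7: reserve R5 B 4 -> on_hand[A=36 B=23 C=31] avail[A=35 B=14 C=31] open={R3,R4,R5}
Step 8: cancel R5 -> on_hand[A=36 B=23 C=31] avail[A=35 B=18 C=31] open={R3,R4}
Step 9: reserve R6 B 8 -> on_hand[A=36 B=23 C=31] avail[A=35 B=10 C=31] open={R3,R4,R6}
Step 10: cancel R4 -> on_hand[A=36 B=23 C=31] avail[A=36 B=10 C=31] open={R3,R6}
Step 11: commit R3 -> on_hand[A=36 B=18 C=31] avail[A=36 B=10 C=31] open={R6}
Step 12: reserve R7 A 6 -> on_hand[A=36 B=18 C=31] avail[A=30 B=10 C=31] open={R6,R7}
Step 13: commit R6 -> on_hand[A=36 B=10 C=31] avail[A=30 B=10 C=31] open={R7}
Step 14: reserve R8 A 3 -> on_hand[A=36 B=10 C=31] avail[A=27 B=10 C=31] open={R7,R8}
Step 15: cancel R8 -> on_hand[A=36 B=10 C=31] avail[A=30 B=10 C=31] open={R7}
Step 16: commit R7 -> on_hand[A=30 B=10 C=31] avail[A=30 B=10 C=31] open={}
Step 17: reserve R9 B 4 -> on_hand[A=30 B=10 C=31] avail[A=30 B=6 C=31] open={R9}
Step 18: commit R9 -> on_hand[A=30 B=6 C=31] avail[A=30 B=6 C=31] open={}
Step 19: reserve R10 C 4 -> on_hand[A=30 B=6 C=31] avail[A=30 B=6 C=27] open={R10}
Step 20: reserve R11 C 7 -> on_hand[A=30 B=6 C=31] avail[A=30 B=6 C=20] open={R10,R11}
Final available[C] = 20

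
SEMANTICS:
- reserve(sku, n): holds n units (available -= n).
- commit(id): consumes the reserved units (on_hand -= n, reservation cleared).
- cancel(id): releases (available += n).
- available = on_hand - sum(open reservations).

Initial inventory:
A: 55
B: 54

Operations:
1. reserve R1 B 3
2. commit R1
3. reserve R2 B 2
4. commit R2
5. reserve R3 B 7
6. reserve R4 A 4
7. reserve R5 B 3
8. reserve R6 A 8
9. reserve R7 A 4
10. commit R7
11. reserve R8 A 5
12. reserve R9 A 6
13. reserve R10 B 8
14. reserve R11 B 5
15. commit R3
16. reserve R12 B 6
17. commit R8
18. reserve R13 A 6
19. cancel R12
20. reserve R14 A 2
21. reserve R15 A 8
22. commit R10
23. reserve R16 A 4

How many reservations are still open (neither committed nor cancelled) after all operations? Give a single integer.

Step 1: reserve R1 B 3 -> on_hand[A=55 B=54] avail[A=55 B=51] open={R1}
Step 2: commit R1 -> on_hand[A=55 B=51] avail[A=55 B=51] open={}
Step 3: reserve R2 B 2 -> on_hand[A=55 B=51] avail[A=55 B=49] open={R2}
Step 4: commit R2 -> on_hand[A=55 B=49] avail[A=55 B=49] open={}
Step 5: reserve R3 B 7 -> on_hand[A=55 B=49] avail[A=55 B=42] open={R3}
Step 6: reserve R4 A 4 -> on_hand[A=55 B=49] avail[A=51 B=42] open={R3,R4}
Step 7: reserve R5 B 3 -> on_hand[A=55 B=49] avail[A=51 B=39] open={R3,R4,R5}
Step 8: reserve R6 A 8 -> on_hand[A=55 B=49] avail[A=43 B=39] open={R3,R4,R5,R6}
Step 9: reserve R7 A 4 -> on_hand[A=55 B=49] avail[A=39 B=39] open={R3,R4,R5,R6,R7}
Step 10: commit R7 -> on_hand[A=51 B=49] avail[A=39 B=39] open={R3,R4,R5,R6}
Step 11: reserve R8 A 5 -> on_hand[A=51 B=49] avail[A=34 B=39] open={R3,R4,R5,R6,R8}
Step 12: reserve R9 A 6 -> on_hand[A=51 B=49] avail[A=28 B=39] open={R3,R4,R5,R6,R8,R9}
Step 13: reserve R10 B 8 -> on_hand[A=51 B=49] avail[A=28 B=31] open={R10,R3,R4,R5,R6,R8,R9}
Step 14: reserve R11 B 5 -> on_hand[A=51 B=49] avail[A=28 B=26] open={R10,R11,R3,R4,R5,R6,R8,R9}
Step 15: commit R3 -> on_hand[A=51 B=42] avail[A=28 B=26] open={R10,R11,R4,R5,R6,R8,R9}
Step 16: reserve R12 B 6 -> on_hand[A=51 B=42] avail[A=28 B=20] open={R10,R11,R12,R4,R5,R6,R8,R9}
Step 17: commit R8 -> on_hand[A=46 B=42] avail[A=28 B=20] open={R10,R11,R12,R4,R5,R6,R9}
Step 18: reserve R13 A 6 -> on_hand[A=46 B=42] avail[A=22 B=20] open={R10,R11,R12,R13,R4,R5,R6,R9}
Step 19: cancel R12 -> on_hand[A=46 B=42] avail[A=22 B=26] open={R10,R11,R13,R4,R5,R6,R9}
Step 20: reserve R14 A 2 -> on_hand[A=46 B=42] avail[A=20 B=26] open={R10,R11,R13,R14,R4,R5,R6,R9}
Step 21: reserve R15 A 8 -> on_hand[A=46 B=42] avail[A=12 B=26] open={R10,R11,R13,R14,R15,R4,R5,R6,R9}
Step 22: commit R10 -> on_hand[A=46 B=34] avail[A=12 B=26] open={R11,R13,R14,R15,R4,R5,R6,R9}
Step 23: reserve R16 A 4 -> on_hand[A=46 B=34] avail[A=8 B=26] open={R11,R13,R14,R15,R16,R4,R5,R6,R9}
Open reservations: ['R11', 'R13', 'R14', 'R15', 'R16', 'R4', 'R5', 'R6', 'R9'] -> 9

Answer: 9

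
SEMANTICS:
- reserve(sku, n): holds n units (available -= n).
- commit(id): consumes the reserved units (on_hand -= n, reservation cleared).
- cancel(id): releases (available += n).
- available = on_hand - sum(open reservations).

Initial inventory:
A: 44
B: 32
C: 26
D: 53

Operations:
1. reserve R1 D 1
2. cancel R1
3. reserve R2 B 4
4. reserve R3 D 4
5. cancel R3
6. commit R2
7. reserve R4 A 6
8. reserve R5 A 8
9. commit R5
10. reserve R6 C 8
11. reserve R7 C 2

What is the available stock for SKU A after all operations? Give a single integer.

Step 1: reserve R1 D 1 -> on_hand[A=44 B=32 C=26 D=53] avail[A=44 B=32 C=26 D=52] open={R1}
Step 2: cancel R1 -> on_hand[A=44 B=32 C=26 D=53] avail[A=44 B=32 C=26 D=53] open={}
Step 3: reserve R2 B 4 -> on_hand[A=44 B=32 C=26 D=53] avail[A=44 B=28 C=26 D=53] open={R2}
Step 4: reserve R3 D 4 -> on_hand[A=44 B=32 C=26 D=53] avail[A=44 B=28 C=26 D=49] open={R2,R3}
Step 5: cancel R3 -> on_hand[A=44 B=32 C=26 D=53] avail[A=44 B=28 C=26 D=53] open={R2}
Step 6: commit R2 -> on_hand[A=44 B=28 C=26 D=53] avail[A=44 B=28 C=26 D=53] open={}
Step 7: reserve R4 A 6 -> on_hand[A=44 B=28 C=26 D=53] avail[A=38 B=28 C=26 D=53] open={R4}
Step 8: reserve R5 A 8 -> on_hand[A=44 B=28 C=26 D=53] avail[A=30 B=28 C=26 D=53] open={R4,R5}
Step 9: commit R5 -> on_hand[A=36 B=28 C=26 D=53] avail[A=30 B=28 C=26 D=53] open={R4}
Step 10: reserve R6 C 8 -> on_hand[A=36 B=28 C=26 D=53] avail[A=30 B=28 C=18 D=53] open={R4,R6}
Step 11: reserve R7 C 2 -> on_hand[A=36 B=28 C=26 D=53] avail[A=30 B=28 C=16 D=53] open={R4,R6,R7}
Final available[A] = 30

Answer: 30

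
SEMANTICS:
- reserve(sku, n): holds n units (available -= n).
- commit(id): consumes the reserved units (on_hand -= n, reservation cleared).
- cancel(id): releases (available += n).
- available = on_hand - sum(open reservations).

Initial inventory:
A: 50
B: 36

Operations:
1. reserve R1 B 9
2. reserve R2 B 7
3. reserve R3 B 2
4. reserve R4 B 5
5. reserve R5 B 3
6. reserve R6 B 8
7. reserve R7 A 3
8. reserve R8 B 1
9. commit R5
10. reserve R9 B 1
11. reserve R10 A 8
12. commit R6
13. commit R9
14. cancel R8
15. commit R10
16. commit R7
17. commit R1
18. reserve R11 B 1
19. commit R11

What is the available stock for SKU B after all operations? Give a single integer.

Answer: 0

Derivation:
Step 1: reserve R1 B 9 -> on_hand[A=50 B=36] avail[A=50 B=27] open={R1}
Step 2: reserve R2 B 7 -> on_hand[A=50 B=36] avail[A=50 B=20] open={R1,R2}
Step 3: reserve R3 B 2 -> on_hand[A=50 B=36] avail[A=50 B=18] open={R1,R2,R3}
Step 4: reserve R4 B 5 -> on_hand[A=50 B=36] avail[A=50 B=13] open={R1,R2,R3,R4}
Step 5: reserve R5 B 3 -> on_hand[A=50 B=36] avail[A=50 B=10] open={R1,R2,R3,R4,R5}
Step 6: reserve R6 B 8 -> on_hand[A=50 B=36] avail[A=50 B=2] open={R1,R2,R3,R4,R5,R6}
Step 7: reserve R7 A 3 -> on_hand[A=50 B=36] avail[A=47 B=2] open={R1,R2,R3,R4,R5,R6,R7}
Step 8: reserve R8 B 1 -> on_hand[A=50 B=36] avail[A=47 B=1] open={R1,R2,R3,R4,R5,R6,R7,R8}
Step 9: commit R5 -> on_hand[A=50 B=33] avail[A=47 B=1] open={R1,R2,R3,R4,R6,R7,R8}
Step 10: reserve R9 B 1 -> on_hand[A=50 B=33] avail[A=47 B=0] open={R1,R2,R3,R4,R6,R7,R8,R9}
Step 11: reserve R10 A 8 -> on_hand[A=50 B=33] avail[A=39 B=0] open={R1,R10,R2,R3,R4,R6,R7,R8,R9}
Step 12: commit R6 -> on_hand[A=50 B=25] avail[A=39 B=0] open={R1,R10,R2,R3,R4,R7,R8,R9}
Step 13: commit R9 -> on_hand[A=50 B=24] avail[A=39 B=0] open={R1,R10,R2,R3,R4,R7,R8}
Step 14: cancel R8 -> on_hand[A=50 B=24] avail[A=39 B=1] open={R1,R10,R2,R3,R4,R7}
Step 15: commit R10 -> on_hand[A=42 B=24] avail[A=39 B=1] open={R1,R2,R3,R4,R7}
Step 16: commit R7 -> on_hand[A=39 B=24] avail[A=39 B=1] open={R1,R2,R3,R4}
Step 17: commit R1 -> on_hand[A=39 B=15] avail[A=39 B=1] open={R2,R3,R4}
Step 18: reserve R11 B 1 -> on_hand[A=39 B=15] avail[A=39 B=0] open={R11,R2,R3,R4}
Step 19: commit R11 -> on_hand[A=39 B=14] avail[A=39 B=0] open={R2,R3,R4}
Final available[B] = 0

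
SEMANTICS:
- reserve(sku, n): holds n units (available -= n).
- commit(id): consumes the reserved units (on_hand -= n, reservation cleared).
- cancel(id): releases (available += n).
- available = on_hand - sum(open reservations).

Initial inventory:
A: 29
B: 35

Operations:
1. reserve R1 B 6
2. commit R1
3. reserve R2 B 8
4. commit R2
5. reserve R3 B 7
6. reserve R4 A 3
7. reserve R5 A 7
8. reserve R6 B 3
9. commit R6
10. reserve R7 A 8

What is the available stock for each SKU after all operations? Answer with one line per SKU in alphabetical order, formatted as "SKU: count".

Step 1: reserve R1 B 6 -> on_hand[A=29 B=35] avail[A=29 B=29] open={R1}
Step 2: commit R1 -> on_hand[A=29 B=29] avail[A=29 B=29] open={}
Step 3: reserve R2 B 8 -> on_hand[A=29 B=29] avail[A=29 B=21] open={R2}
Step 4: commit R2 -> on_hand[A=29 B=21] avail[A=29 B=21] open={}
Step 5: reserve R3 B 7 -> on_hand[A=29 B=21] avail[A=29 B=14] open={R3}
Step 6: reserve R4 A 3 -> on_hand[A=29 B=21] avail[A=26 B=14] open={R3,R4}
Step 7: reserve R5 A 7 -> on_hand[A=29 B=21] avail[A=19 B=14] open={R3,R4,R5}
Step 8: reserve R6 B 3 -> on_hand[A=29 B=21] avail[A=19 B=11] open={R3,R4,R5,R6}
Step 9: commit R6 -> on_hand[A=29 B=18] avail[A=19 B=11] open={R3,R4,R5}
Step 10: reserve R7 A 8 -> on_hand[A=29 B=18] avail[A=11 B=11] open={R3,R4,R5,R7}

Answer: A: 11
B: 11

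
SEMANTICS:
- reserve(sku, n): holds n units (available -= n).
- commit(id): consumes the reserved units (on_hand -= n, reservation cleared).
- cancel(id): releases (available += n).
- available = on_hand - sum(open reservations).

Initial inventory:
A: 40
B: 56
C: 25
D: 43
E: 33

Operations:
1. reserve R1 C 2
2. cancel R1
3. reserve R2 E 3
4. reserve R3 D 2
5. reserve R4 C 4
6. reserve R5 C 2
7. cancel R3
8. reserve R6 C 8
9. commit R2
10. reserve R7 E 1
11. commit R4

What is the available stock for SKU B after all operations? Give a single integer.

Step 1: reserve R1 C 2 -> on_hand[A=40 B=56 C=25 D=43 E=33] avail[A=40 B=56 C=23 D=43 E=33] open={R1}
Step 2: cancel R1 -> on_hand[A=40 B=56 C=25 D=43 E=33] avail[A=40 B=56 C=25 D=43 E=33] open={}
Step 3: reserve R2 E 3 -> on_hand[A=40 B=56 C=25 D=43 E=33] avail[A=40 B=56 C=25 D=43 E=30] open={R2}
Step 4: reserve R3 D 2 -> on_hand[A=40 B=56 C=25 D=43 E=33] avail[A=40 B=56 C=25 D=41 E=30] open={R2,R3}
Step 5: reserve R4 C 4 -> on_hand[A=40 B=56 C=25 D=43 E=33] avail[A=40 B=56 C=21 D=41 E=30] open={R2,R3,R4}
Step 6: reserve R5 C 2 -> on_hand[A=40 B=56 C=25 D=43 E=33] avail[A=40 B=56 C=19 D=41 E=30] open={R2,R3,R4,R5}
Step 7: cancel R3 -> on_hand[A=40 B=56 C=25 D=43 E=33] avail[A=40 B=56 C=19 D=43 E=30] open={R2,R4,R5}
Step 8: reserve R6 C 8 -> on_hand[A=40 B=56 C=25 D=43 E=33] avail[A=40 B=56 C=11 D=43 E=30] open={R2,R4,R5,R6}
Step 9: commit R2 -> on_hand[A=40 B=56 C=25 D=43 E=30] avail[A=40 B=56 C=11 D=43 E=30] open={R4,R5,R6}
Step 10: reserve R7 E 1 -> on_hand[A=40 B=56 C=25 D=43 E=30] avail[A=40 B=56 C=11 D=43 E=29] open={R4,R5,R6,R7}
Step 11: commit R4 -> on_hand[A=40 B=56 C=21 D=43 E=30] avail[A=40 B=56 C=11 D=43 E=29] open={R5,R6,R7}
Final available[B] = 56

Answer: 56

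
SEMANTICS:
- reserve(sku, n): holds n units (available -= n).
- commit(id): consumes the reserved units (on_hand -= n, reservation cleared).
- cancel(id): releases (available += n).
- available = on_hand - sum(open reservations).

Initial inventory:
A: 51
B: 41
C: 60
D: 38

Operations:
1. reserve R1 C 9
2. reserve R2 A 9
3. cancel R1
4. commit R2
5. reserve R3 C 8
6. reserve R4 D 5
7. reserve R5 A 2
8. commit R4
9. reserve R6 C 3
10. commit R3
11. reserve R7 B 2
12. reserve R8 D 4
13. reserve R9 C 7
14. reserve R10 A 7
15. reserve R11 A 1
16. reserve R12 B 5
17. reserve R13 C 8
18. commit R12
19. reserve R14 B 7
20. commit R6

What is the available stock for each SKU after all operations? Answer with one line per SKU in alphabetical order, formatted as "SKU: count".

Step 1: reserve R1 C 9 -> on_hand[A=51 B=41 C=60 D=38] avail[A=51 B=41 C=51 D=38] open={R1}
Step 2: reserve R2 A 9 -> on_hand[A=51 B=41 C=60 D=38] avail[A=42 B=41 C=51 D=38] open={R1,R2}
Step 3: cancel R1 -> on_hand[A=51 B=41 C=60 D=38] avail[A=42 B=41 C=60 D=38] open={R2}
Step 4: commit R2 -> on_hand[A=42 B=41 C=60 D=38] avail[A=42 B=41 C=60 D=38] open={}
Step 5: reserve R3 C 8 -> on_hand[A=42 B=41 C=60 D=38] avail[A=42 B=41 C=52 D=38] open={R3}
Step 6: reserve R4 D 5 -> on_hand[A=42 B=41 C=60 D=38] avail[A=42 B=41 C=52 D=33] open={R3,R4}
Step 7: reserve R5 A 2 -> on_hand[A=42 B=41 C=60 D=38] avail[A=40 B=41 C=52 D=33] open={R3,R4,R5}
Step 8: commit R4 -> on_hand[A=42 B=41 C=60 D=33] avail[A=40 B=41 C=52 D=33] open={R3,R5}
Step 9: reserve R6 C 3 -> on_hand[A=42 B=41 C=60 D=33] avail[A=40 B=41 C=49 D=33] open={R3,R5,R6}
Step 10: commit R3 -> on_hand[A=42 B=41 C=52 D=33] avail[A=40 B=41 C=49 D=33] open={R5,R6}
Step 11: reserve R7 B 2 -> on_hand[A=42 B=41 C=52 D=33] avail[A=40 B=39 C=49 D=33] open={R5,R6,R7}
Step 12: reserve R8 D 4 -> on_hand[A=42 B=41 C=52 D=33] avail[A=40 B=39 C=49 D=29] open={R5,R6,R7,R8}
Step 13: reserve R9 C 7 -> on_hand[A=42 B=41 C=52 D=33] avail[A=40 B=39 C=42 D=29] open={R5,R6,R7,R8,R9}
Step 14: reserve R10 A 7 -> on_hand[A=42 B=41 C=52 D=33] avail[A=33 B=39 C=42 D=29] open={R10,R5,R6,R7,R8,R9}
Step 15: reserve R11 A 1 -> on_hand[A=42 B=41 C=52 D=33] avail[A=32 B=39 C=42 D=29] open={R10,R11,R5,R6,R7,R8,R9}
Step 16: reserve R12 B 5 -> on_hand[A=42 B=41 C=52 D=33] avail[A=32 B=34 C=42 D=29] open={R10,R11,R12,R5,R6,R7,R8,R9}
Step 17: reserve R13 C 8 -> on_hand[A=42 B=41 C=52 D=33] avail[A=32 B=34 C=34 D=29] open={R10,R11,R12,R13,R5,R6,R7,R8,R9}
Step 18: commit R12 -> on_hand[A=42 B=36 C=52 D=33] avail[A=32 B=34 C=34 D=29] open={R10,R11,R13,R5,R6,R7,R8,R9}
Step 19: reserve R14 B 7 -> on_hand[A=42 B=36 C=52 D=33] avail[A=32 B=27 C=34 D=29] open={R10,R11,R13,R14,R5,R6,R7,R8,R9}
Step 20: commit R6 -> on_hand[A=42 B=36 C=49 D=33] avail[A=32 B=27 C=34 D=29] open={R10,R11,R13,R14,R5,R7,R8,R9}

Answer: A: 32
B: 27
C: 34
D: 29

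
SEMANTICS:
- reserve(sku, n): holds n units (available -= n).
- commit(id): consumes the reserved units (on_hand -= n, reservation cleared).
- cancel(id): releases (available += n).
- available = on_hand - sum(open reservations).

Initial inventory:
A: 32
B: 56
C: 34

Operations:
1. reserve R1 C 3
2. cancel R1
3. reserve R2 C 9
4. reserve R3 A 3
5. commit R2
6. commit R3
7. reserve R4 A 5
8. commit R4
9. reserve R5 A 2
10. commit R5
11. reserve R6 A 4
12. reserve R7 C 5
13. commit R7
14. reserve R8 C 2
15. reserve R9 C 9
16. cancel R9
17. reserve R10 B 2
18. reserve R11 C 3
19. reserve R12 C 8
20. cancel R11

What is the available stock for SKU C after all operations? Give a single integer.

Answer: 10

Derivation:
Step 1: reserve R1 C 3 -> on_hand[A=32 B=56 C=34] avail[A=32 B=56 C=31] open={R1}
Step 2: cancel R1 -> on_hand[A=32 B=56 C=34] avail[A=32 B=56 C=34] open={}
Step 3: reserve R2 C 9 -> on_hand[A=32 B=56 C=34] avail[A=32 B=56 C=25] open={R2}
Step 4: reserve R3 A 3 -> on_hand[A=32 B=56 C=34] avail[A=29 B=56 C=25] open={R2,R3}
Step 5: commit R2 -> on_hand[A=32 B=56 C=25] avail[A=29 B=56 C=25] open={R3}
Step 6: commit R3 -> on_hand[A=29 B=56 C=25] avail[A=29 B=56 C=25] open={}
Step 7: reserve R4 A 5 -> on_hand[A=29 B=56 C=25] avail[A=24 B=56 C=25] open={R4}
Step 8: commit R4 -> on_hand[A=24 B=56 C=25] avail[A=24 B=56 C=25] open={}
Step 9: reserve R5 A 2 -> on_hand[A=24 B=56 C=25] avail[A=22 B=56 C=25] open={R5}
Step 10: commit R5 -> on_hand[A=22 B=56 C=25] avail[A=22 B=56 C=25] open={}
Step 11: reserve R6 A 4 -> on_hand[A=22 B=56 C=25] avail[A=18 B=56 C=25] open={R6}
Step 12: reserve R7 C 5 -> on_hand[A=22 B=56 C=25] avail[A=18 B=56 C=20] open={R6,R7}
Step 13: commit R7 -> on_hand[A=22 B=56 C=20] avail[A=18 B=56 C=20] open={R6}
Step 14: reserve R8 C 2 -> on_hand[A=22 B=56 C=20] avail[A=18 B=56 C=18] open={R6,R8}
Step 15: reserve R9 C 9 -> on_hand[A=22 B=56 C=20] avail[A=18 B=56 C=9] open={R6,R8,R9}
Step 16: cancel R9 -> on_hand[A=22 B=56 C=20] avail[A=18 B=56 C=18] open={R6,R8}
Step 17: reserve R10 B 2 -> on_hand[A=22 B=56 C=20] avail[A=18 B=54 C=18] open={R10,R6,R8}
Step 18: reserve R11 C 3 -> on_hand[A=22 B=56 C=20] avail[A=18 B=54 C=15] open={R10,R11,R6,R8}
Step 19: reserve R12 C 8 -> on_hand[A=22 B=56 C=20] avail[A=18 B=54 C=7] open={R10,R11,R12,R6,R8}
Step 20: cancel R11 -> on_hand[A=22 B=56 C=20] avail[A=18 B=54 C=10] open={R10,R12,R6,R8}
Final available[C] = 10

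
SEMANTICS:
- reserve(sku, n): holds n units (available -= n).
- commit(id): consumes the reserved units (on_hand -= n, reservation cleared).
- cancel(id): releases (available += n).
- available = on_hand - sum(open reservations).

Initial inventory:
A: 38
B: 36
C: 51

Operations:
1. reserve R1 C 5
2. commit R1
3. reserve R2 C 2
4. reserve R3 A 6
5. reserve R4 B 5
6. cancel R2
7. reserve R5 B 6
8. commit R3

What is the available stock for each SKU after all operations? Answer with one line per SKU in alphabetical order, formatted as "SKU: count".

Answer: A: 32
B: 25
C: 46

Derivation:
Step 1: reserve R1 C 5 -> on_hand[A=38 B=36 C=51] avail[A=38 B=36 C=46] open={R1}
Step 2: commit R1 -> on_hand[A=38 B=36 C=46] avail[A=38 B=36 C=46] open={}
Step 3: reserve R2 C 2 -> on_hand[A=38 B=36 C=46] avail[A=38 B=36 C=44] open={R2}
Step 4: reserve R3 A 6 -> on_hand[A=38 B=36 C=46] avail[A=32 B=36 C=44] open={R2,R3}
Step 5: reserve R4 B 5 -> on_hand[A=38 B=36 C=46] avail[A=32 B=31 C=44] open={R2,R3,R4}
Step 6: cancel R2 -> on_hand[A=38 B=36 C=46] avail[A=32 B=31 C=46] open={R3,R4}
Step 7: reserve R5 B 6 -> on_hand[A=38 B=36 C=46] avail[A=32 B=25 C=46] open={R3,R4,R5}
Step 8: commit R3 -> on_hand[A=32 B=36 C=46] avail[A=32 B=25 C=46] open={R4,R5}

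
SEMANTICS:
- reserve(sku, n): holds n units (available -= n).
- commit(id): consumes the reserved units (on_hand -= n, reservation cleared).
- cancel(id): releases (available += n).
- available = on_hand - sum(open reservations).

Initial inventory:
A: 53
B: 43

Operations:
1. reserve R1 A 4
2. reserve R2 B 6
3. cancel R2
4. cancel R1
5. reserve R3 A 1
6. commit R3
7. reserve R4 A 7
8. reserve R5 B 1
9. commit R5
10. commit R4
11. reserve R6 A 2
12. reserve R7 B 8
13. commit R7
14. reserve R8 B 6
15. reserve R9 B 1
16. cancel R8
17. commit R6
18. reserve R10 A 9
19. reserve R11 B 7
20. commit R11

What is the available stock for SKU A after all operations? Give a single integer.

Answer: 34

Derivation:
Step 1: reserve R1 A 4 -> on_hand[A=53 B=43] avail[A=49 B=43] open={R1}
Step 2: reserve R2 B 6 -> on_hand[A=53 B=43] avail[A=49 B=37] open={R1,R2}
Step 3: cancel R2 -> on_hand[A=53 B=43] avail[A=49 B=43] open={R1}
Step 4: cancel R1 -> on_hand[A=53 B=43] avail[A=53 B=43] open={}
Step 5: reserve R3 A 1 -> on_hand[A=53 B=43] avail[A=52 B=43] open={R3}
Step 6: commit R3 -> on_hand[A=52 B=43] avail[A=52 B=43] open={}
Step 7: reserve R4 A 7 -> on_hand[A=52 B=43] avail[A=45 B=43] open={R4}
Step 8: reserve R5 B 1 -> on_hand[A=52 B=43] avail[A=45 B=42] open={R4,R5}
Step 9: commit R5 -> on_hand[A=52 B=42] avail[A=45 B=42] open={R4}
Step 10: commit R4 -> on_hand[A=45 B=42] avail[A=45 B=42] open={}
Step 11: reserve R6 A 2 -> on_hand[A=45 B=42] avail[A=43 B=42] open={R6}
Step 12: reserve R7 B 8 -> on_hand[A=45 B=42] avail[A=43 B=34] open={R6,R7}
Step 13: commit R7 -> on_hand[A=45 B=34] avail[A=43 B=34] open={R6}
Step 14: reserve R8 B 6 -> on_hand[A=45 B=34] avail[A=43 B=28] open={R6,R8}
Step 15: reserve R9 B 1 -> on_hand[A=45 B=34] avail[A=43 B=27] open={R6,R8,R9}
Step 16: cancel R8 -> on_hand[A=45 B=34] avail[A=43 B=33] open={R6,R9}
Step 17: commit R6 -> on_hand[A=43 B=34] avail[A=43 B=33] open={R9}
Step 18: reserve R10 A 9 -> on_hand[A=43 B=34] avail[A=34 B=33] open={R10,R9}
Step 19: reserve R11 B 7 -> on_hand[A=43 B=34] avail[A=34 B=26] open={R10,R11,R9}
Step 20: commit R11 -> on_hand[A=43 B=27] avail[A=34 B=26] open={R10,R9}
Final available[A] = 34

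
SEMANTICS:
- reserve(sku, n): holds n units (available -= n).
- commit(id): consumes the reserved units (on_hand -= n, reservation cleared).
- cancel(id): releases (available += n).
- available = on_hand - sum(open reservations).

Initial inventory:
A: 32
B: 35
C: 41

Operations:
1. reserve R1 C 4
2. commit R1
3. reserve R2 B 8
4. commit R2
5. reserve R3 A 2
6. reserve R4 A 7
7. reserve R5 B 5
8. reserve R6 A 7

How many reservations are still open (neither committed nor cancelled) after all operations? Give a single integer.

Answer: 4

Derivation:
Step 1: reserve R1 C 4 -> on_hand[A=32 B=35 C=41] avail[A=32 B=35 C=37] open={R1}
Step 2: commit R1 -> on_hand[A=32 B=35 C=37] avail[A=32 B=35 C=37] open={}
Step 3: reserve R2 B 8 -> on_hand[A=32 B=35 C=37] avail[A=32 B=27 C=37] open={R2}
Step 4: commit R2 -> on_hand[A=32 B=27 C=37] avail[A=32 B=27 C=37] open={}
Step 5: reserve R3 A 2 -> on_hand[A=32 B=27 C=37] avail[A=30 B=27 C=37] open={R3}
Step 6: reserve R4 A 7 -> on_hand[A=32 B=27 C=37] avail[A=23 B=27 C=37] open={R3,R4}
Step 7: reserve R5 B 5 -> on_hand[A=32 B=27 C=37] avail[A=23 B=22 C=37] open={R3,R4,R5}
Step 8: reserve R6 A 7 -> on_hand[A=32 B=27 C=37] avail[A=16 B=22 C=37] open={R3,R4,R5,R6}
Open reservations: ['R3', 'R4', 'R5', 'R6'] -> 4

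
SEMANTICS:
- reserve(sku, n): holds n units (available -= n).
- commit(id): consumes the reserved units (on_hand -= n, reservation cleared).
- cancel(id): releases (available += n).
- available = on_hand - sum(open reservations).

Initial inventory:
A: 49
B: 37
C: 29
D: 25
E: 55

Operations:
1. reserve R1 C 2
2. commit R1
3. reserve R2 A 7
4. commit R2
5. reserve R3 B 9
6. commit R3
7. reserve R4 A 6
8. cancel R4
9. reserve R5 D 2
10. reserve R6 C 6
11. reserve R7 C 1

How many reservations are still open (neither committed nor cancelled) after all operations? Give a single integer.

Step 1: reserve R1 C 2 -> on_hand[A=49 B=37 C=29 D=25 E=55] avail[A=49 B=37 C=27 D=25 E=55] open={R1}
Step 2: commit R1 -> on_hand[A=49 B=37 C=27 D=25 E=55] avail[A=49 B=37 C=27 D=25 E=55] open={}
Step 3: reserve R2 A 7 -> on_hand[A=49 B=37 C=27 D=25 E=55] avail[A=42 B=37 C=27 D=25 E=55] open={R2}
Step 4: commit R2 -> on_hand[A=42 B=37 C=27 D=25 E=55] avail[A=42 B=37 C=27 D=25 E=55] open={}
Step 5: reserve R3 B 9 -> on_hand[A=42 B=37 C=27 D=25 E=55] avail[A=42 B=28 C=27 D=25 E=55] open={R3}
Step 6: commit R3 -> on_hand[A=42 B=28 C=27 D=25 E=55] avail[A=42 B=28 C=27 D=25 E=55] open={}
Step 7: reserve R4 A 6 -> on_hand[A=42 B=28 C=27 D=25 E=55] avail[A=36 B=28 C=27 D=25 E=55] open={R4}
Step 8: cancel R4 -> on_hand[A=42 B=28 C=27 D=25 E=55] avail[A=42 B=28 C=27 D=25 E=55] open={}
Step 9: reserve R5 D 2 -> on_hand[A=42 B=28 C=27 D=25 E=55] avail[A=42 B=28 C=27 D=23 E=55] open={R5}
Step 10: reserve R6 C 6 -> on_hand[A=42 B=28 C=27 D=25 E=55] avail[A=42 B=28 C=21 D=23 E=55] open={R5,R6}
Step 11: reserve R7 C 1 -> on_hand[A=42 B=28 C=27 D=25 E=55] avail[A=42 B=28 C=20 D=23 E=55] open={R5,R6,R7}
Open reservations: ['R5', 'R6', 'R7'] -> 3

Answer: 3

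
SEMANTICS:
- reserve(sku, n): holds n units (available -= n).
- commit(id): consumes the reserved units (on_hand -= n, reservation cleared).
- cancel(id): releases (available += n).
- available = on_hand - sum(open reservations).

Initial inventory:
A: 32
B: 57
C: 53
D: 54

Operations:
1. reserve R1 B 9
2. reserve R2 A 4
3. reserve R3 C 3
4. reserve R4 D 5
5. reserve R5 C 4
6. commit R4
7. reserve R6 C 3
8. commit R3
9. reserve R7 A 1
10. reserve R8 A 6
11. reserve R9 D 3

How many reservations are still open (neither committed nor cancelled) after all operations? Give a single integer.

Answer: 7

Derivation:
Step 1: reserve R1 B 9 -> on_hand[A=32 B=57 C=53 D=54] avail[A=32 B=48 C=53 D=54] open={R1}
Step 2: reserve R2 A 4 -> on_hand[A=32 B=57 C=53 D=54] avail[A=28 B=48 C=53 D=54] open={R1,R2}
Step 3: reserve R3 C 3 -> on_hand[A=32 B=57 C=53 D=54] avail[A=28 B=48 C=50 D=54] open={R1,R2,R3}
Step 4: reserve R4 D 5 -> on_hand[A=32 B=57 C=53 D=54] avail[A=28 B=48 C=50 D=49] open={R1,R2,R3,R4}
Step 5: reserve R5 C 4 -> on_hand[A=32 B=57 C=53 D=54] avail[A=28 B=48 C=46 D=49] open={R1,R2,R3,R4,R5}
Step 6: commit R4 -> on_hand[A=32 B=57 C=53 D=49] avail[A=28 B=48 C=46 D=49] open={R1,R2,R3,R5}
Step 7: reserve R6 C 3 -> on_hand[A=32 B=57 C=53 D=49] avail[A=28 B=48 C=43 D=49] open={R1,R2,R3,R5,R6}
Step 8: commit R3 -> on_hand[A=32 B=57 C=50 D=49] avail[A=28 B=48 C=43 D=49] open={R1,R2,R5,R6}
Step 9: reserve R7 A 1 -> on_hand[A=32 B=57 C=50 D=49] avail[A=27 B=48 C=43 D=49] open={R1,R2,R5,R6,R7}
Step 10: reserve R8 A 6 -> on_hand[A=32 B=57 C=50 D=49] avail[A=21 B=48 C=43 D=49] open={R1,R2,R5,R6,R7,R8}
Step 11: reserve R9 D 3 -> on_hand[A=32 B=57 C=50 D=49] avail[A=21 B=48 C=43 D=46] open={R1,R2,R5,R6,R7,R8,R9}
Open reservations: ['R1', 'R2', 'R5', 'R6', 'R7', 'R8', 'R9'] -> 7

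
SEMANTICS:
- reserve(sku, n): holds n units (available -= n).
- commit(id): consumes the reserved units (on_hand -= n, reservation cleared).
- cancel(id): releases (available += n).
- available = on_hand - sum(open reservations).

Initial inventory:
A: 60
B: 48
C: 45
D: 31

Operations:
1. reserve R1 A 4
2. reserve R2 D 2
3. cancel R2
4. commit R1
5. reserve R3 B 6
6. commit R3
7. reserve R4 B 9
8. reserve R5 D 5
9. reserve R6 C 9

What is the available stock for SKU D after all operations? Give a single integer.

Answer: 26

Derivation:
Step 1: reserve R1 A 4 -> on_hand[A=60 B=48 C=45 D=31] avail[A=56 B=48 C=45 D=31] open={R1}
Step 2: reserve R2 D 2 -> on_hand[A=60 B=48 C=45 D=31] avail[A=56 B=48 C=45 D=29] open={R1,R2}
Step 3: cancel R2 -> on_hand[A=60 B=48 C=45 D=31] avail[A=56 B=48 C=45 D=31] open={R1}
Step 4: commit R1 -> on_hand[A=56 B=48 C=45 D=31] avail[A=56 B=48 C=45 D=31] open={}
Step 5: reserve R3 B 6 -> on_hand[A=56 B=48 C=45 D=31] avail[A=56 B=42 C=45 D=31] open={R3}
Step 6: commit R3 -> on_hand[A=56 B=42 C=45 D=31] avail[A=56 B=42 C=45 D=31] open={}
Step 7: reserve R4 B 9 -> on_hand[A=56 B=42 C=45 D=31] avail[A=56 B=33 C=45 D=31] open={R4}
Step 8: reserve R5 D 5 -> on_hand[A=56 B=42 C=45 D=31] avail[A=56 B=33 C=45 D=26] open={R4,R5}
Step 9: reserve R6 C 9 -> on_hand[A=56 B=42 C=45 D=31] avail[A=56 B=33 C=36 D=26] open={R4,R5,R6}
Final available[D] = 26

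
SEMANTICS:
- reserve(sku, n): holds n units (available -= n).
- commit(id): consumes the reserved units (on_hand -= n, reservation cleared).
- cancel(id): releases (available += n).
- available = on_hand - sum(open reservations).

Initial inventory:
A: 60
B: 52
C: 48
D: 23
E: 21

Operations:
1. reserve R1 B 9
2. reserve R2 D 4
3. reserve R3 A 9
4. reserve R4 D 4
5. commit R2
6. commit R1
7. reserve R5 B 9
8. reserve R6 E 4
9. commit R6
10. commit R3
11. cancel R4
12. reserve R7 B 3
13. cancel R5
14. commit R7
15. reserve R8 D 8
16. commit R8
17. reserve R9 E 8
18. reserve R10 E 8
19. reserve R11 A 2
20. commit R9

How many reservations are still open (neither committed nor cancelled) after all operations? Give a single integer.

Answer: 2

Derivation:
Step 1: reserve R1 B 9 -> on_hand[A=60 B=52 C=48 D=23 E=21] avail[A=60 B=43 C=48 D=23 E=21] open={R1}
Step 2: reserve R2 D 4 -> on_hand[A=60 B=52 C=48 D=23 E=21] avail[A=60 B=43 C=48 D=19 E=21] open={R1,R2}
Step 3: reserve R3 A 9 -> on_hand[A=60 B=52 C=48 D=23 E=21] avail[A=51 B=43 C=48 D=19 E=21] open={R1,R2,R3}
Step 4: reserve R4 D 4 -> on_hand[A=60 B=52 C=48 D=23 E=21] avail[A=51 B=43 C=48 D=15 E=21] open={R1,R2,R3,R4}
Step 5: commit R2 -> on_hand[A=60 B=52 C=48 D=19 E=21] avail[A=51 B=43 C=48 D=15 E=21] open={R1,R3,R4}
Step 6: commit R1 -> on_hand[A=60 B=43 C=48 D=19 E=21] avail[A=51 B=43 C=48 D=15 E=21] open={R3,R4}
Step 7: reserve R5 B 9 -> on_hand[A=60 B=43 C=48 D=19 E=21] avail[A=51 B=34 C=48 D=15 E=21] open={R3,R4,R5}
Step 8: reserve R6 E 4 -> on_hand[A=60 B=43 C=48 D=19 E=21] avail[A=51 B=34 C=48 D=15 E=17] open={R3,R4,R5,R6}
Step 9: commit R6 -> on_hand[A=60 B=43 C=48 D=19 E=17] avail[A=51 B=34 C=48 D=15 E=17] open={R3,R4,R5}
Step 10: commit R3 -> on_hand[A=51 B=43 C=48 D=19 E=17] avail[A=51 B=34 C=48 D=15 E=17] open={R4,R5}
Step 11: cancel R4 -> on_hand[A=51 B=43 C=48 D=19 E=17] avail[A=51 B=34 C=48 D=19 E=17] open={R5}
Step 12: reserve R7 B 3 -> on_hand[A=51 B=43 C=48 D=19 E=17] avail[A=51 B=31 C=48 D=19 E=17] open={R5,R7}
Step 13: cancel R5 -> on_hand[A=51 B=43 C=48 D=19 E=17] avail[A=51 B=40 C=48 D=19 E=17] open={R7}
Step 14: commit R7 -> on_hand[A=51 B=40 C=48 D=19 E=17] avail[A=51 B=40 C=48 D=19 E=17] open={}
Step 15: reserve R8 D 8 -> on_hand[A=51 B=40 C=48 D=19 E=17] avail[A=51 B=40 C=48 D=11 E=17] open={R8}
Step 16: commit R8 -> on_hand[A=51 B=40 C=48 D=11 E=17] avail[A=51 B=40 C=48 D=11 E=17] open={}
Step 17: reserve R9 E 8 -> on_hand[A=51 B=40 C=48 D=11 E=17] avail[A=51 B=40 C=48 D=11 E=9] open={R9}
Step 18: reserve R10 E 8 -> on_hand[A=51 B=40 C=48 D=11 E=17] avail[A=51 B=40 C=48 D=11 E=1] open={R10,R9}
Step 19: reserve R11 A 2 -> on_hand[A=51 B=40 C=48 D=11 E=17] avail[A=49 B=40 C=48 D=11 E=1] open={R10,R11,R9}
Step 20: commit R9 -> on_hand[A=51 B=40 C=48 D=11 E=9] avail[A=49 B=40 C=48 D=11 E=1] open={R10,R11}
Open reservations: ['R10', 'R11'] -> 2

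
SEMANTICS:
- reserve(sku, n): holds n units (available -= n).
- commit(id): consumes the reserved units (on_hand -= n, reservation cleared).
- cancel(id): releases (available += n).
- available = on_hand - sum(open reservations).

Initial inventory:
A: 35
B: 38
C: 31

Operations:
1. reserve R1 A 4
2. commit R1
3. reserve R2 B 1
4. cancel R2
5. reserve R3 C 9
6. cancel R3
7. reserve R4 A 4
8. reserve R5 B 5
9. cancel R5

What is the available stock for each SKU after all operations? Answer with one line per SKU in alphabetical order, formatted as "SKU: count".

Step 1: reserve R1 A 4 -> on_hand[A=35 B=38 C=31] avail[A=31 B=38 C=31] open={R1}
Step 2: commit R1 -> on_hand[A=31 B=38 C=31] avail[A=31 B=38 C=31] open={}
Step 3: reserve R2 B 1 -> on_hand[A=31 B=38 C=31] avail[A=31 B=37 C=31] open={R2}
Step 4: cancel R2 -> on_hand[A=31 B=38 C=31] avail[A=31 B=38 C=31] open={}
Step 5: reserve R3 C 9 -> on_hand[A=31 B=38 C=31] avail[A=31 B=38 C=22] open={R3}
Step 6: cancel R3 -> on_hand[A=31 B=38 C=31] avail[A=31 B=38 C=31] open={}
Step 7: reserve R4 A 4 -> on_hand[A=31 B=38 C=31] avail[A=27 B=38 C=31] open={R4}
Step 8: reserve R5 B 5 -> on_hand[A=31 B=38 C=31] avail[A=27 B=33 C=31] open={R4,R5}
Step 9: cancel R5 -> on_hand[A=31 B=38 C=31] avail[A=27 B=38 C=31] open={R4}

Answer: A: 27
B: 38
C: 31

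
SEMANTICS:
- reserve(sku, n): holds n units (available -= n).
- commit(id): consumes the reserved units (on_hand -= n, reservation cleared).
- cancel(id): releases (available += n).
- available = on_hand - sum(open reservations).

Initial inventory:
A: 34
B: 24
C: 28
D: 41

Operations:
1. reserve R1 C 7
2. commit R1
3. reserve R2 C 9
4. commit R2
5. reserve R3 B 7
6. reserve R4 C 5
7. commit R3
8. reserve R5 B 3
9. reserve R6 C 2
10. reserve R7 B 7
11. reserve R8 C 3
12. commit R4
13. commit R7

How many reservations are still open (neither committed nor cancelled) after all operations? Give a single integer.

Step 1: reserve R1 C 7 -> on_hand[A=34 B=24 C=28 D=41] avail[A=34 B=24 C=21 D=41] open={R1}
Step 2: commit R1 -> on_hand[A=34 B=24 C=21 D=41] avail[A=34 B=24 C=21 D=41] open={}
Step 3: reserve R2 C 9 -> on_hand[A=34 B=24 C=21 D=41] avail[A=34 B=24 C=12 D=41] open={R2}
Step 4: commit R2 -> on_hand[A=34 B=24 C=12 D=41] avail[A=34 B=24 C=12 D=41] open={}
Step 5: reserve R3 B 7 -> on_hand[A=34 B=24 C=12 D=41] avail[A=34 B=17 C=12 D=41] open={R3}
Step 6: reserve R4 C 5 -> on_hand[A=34 B=24 C=12 D=41] avail[A=34 B=17 C=7 D=41] open={R3,R4}
Step 7: commit R3 -> on_hand[A=34 B=17 C=12 D=41] avail[A=34 B=17 C=7 D=41] open={R4}
Step 8: reserve R5 B 3 -> on_hand[A=34 B=17 C=12 D=41] avail[A=34 B=14 C=7 D=41] open={R4,R5}
Step 9: reserve R6 C 2 -> on_hand[A=34 B=17 C=12 D=41] avail[A=34 B=14 C=5 D=41] open={R4,R5,R6}
Step 10: reserve R7 B 7 -> on_hand[A=34 B=17 C=12 D=41] avail[A=34 B=7 C=5 D=41] open={R4,R5,R6,R7}
Step 11: reserve R8 C 3 -> on_hand[A=34 B=17 C=12 D=41] avail[A=34 B=7 C=2 D=41] open={R4,R5,R6,R7,R8}
Step 12: commit R4 -> on_hand[A=34 B=17 C=7 D=41] avail[A=34 B=7 C=2 D=41] open={R5,R6,R7,R8}
Step 13: commit R7 -> on_hand[A=34 B=10 C=7 D=41] avail[A=34 B=7 C=2 D=41] open={R5,R6,R8}
Open reservations: ['R5', 'R6', 'R8'] -> 3

Answer: 3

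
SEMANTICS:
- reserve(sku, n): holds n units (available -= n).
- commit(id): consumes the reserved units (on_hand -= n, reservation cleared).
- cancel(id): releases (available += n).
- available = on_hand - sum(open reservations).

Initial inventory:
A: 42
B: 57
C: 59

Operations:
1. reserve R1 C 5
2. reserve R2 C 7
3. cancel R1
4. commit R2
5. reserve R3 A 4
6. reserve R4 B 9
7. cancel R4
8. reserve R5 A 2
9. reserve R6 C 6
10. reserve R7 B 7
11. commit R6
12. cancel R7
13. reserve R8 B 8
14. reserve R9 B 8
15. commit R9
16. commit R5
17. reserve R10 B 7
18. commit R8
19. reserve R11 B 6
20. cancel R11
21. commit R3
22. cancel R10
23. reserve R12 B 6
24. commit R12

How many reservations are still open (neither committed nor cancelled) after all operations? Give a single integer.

Step 1: reserve R1 C 5 -> on_hand[A=42 B=57 C=59] avail[A=42 B=57 C=54] open={R1}
Step 2: reserve R2 C 7 -> on_hand[A=42 B=57 C=59] avail[A=42 B=57 C=47] open={R1,R2}
Step 3: cancel R1 -> on_hand[A=42 B=57 C=59] avail[A=42 B=57 C=52] open={R2}
Step 4: commit R2 -> on_hand[A=42 B=57 C=52] avail[A=42 B=57 C=52] open={}
Step 5: reserve R3 A 4 -> on_hand[A=42 B=57 C=52] avail[A=38 B=57 C=52] open={R3}
Step 6: reserve R4 B 9 -> on_hand[A=42 B=57 C=52] avail[A=38 B=48 C=52] open={R3,R4}
Step 7: cancel R4 -> on_hand[A=42 B=57 C=52] avail[A=38 B=57 C=52] open={R3}
Step 8: reserve R5 A 2 -> on_hand[A=42 B=57 C=52] avail[A=36 B=57 C=52] open={R3,R5}
Step 9: reserve R6 C 6 -> on_hand[A=42 B=57 C=52] avail[A=36 B=57 C=46] open={R3,R5,R6}
Step 10: reserve R7 B 7 -> on_hand[A=42 B=57 C=52] avail[A=36 B=50 C=46] open={R3,R5,R6,R7}
Step 11: commit R6 -> on_hand[A=42 B=57 C=46] avail[A=36 B=50 C=46] open={R3,R5,R7}
Step 12: cancel R7 -> on_hand[A=42 B=57 C=46] avail[A=36 B=57 C=46] open={R3,R5}
Step 13: reserve R8 B 8 -> on_hand[A=42 B=57 C=46] avail[A=36 B=49 C=46] open={R3,R5,R8}
Step 14: reserve R9 B 8 -> on_hand[A=42 B=57 C=46] avail[A=36 B=41 C=46] open={R3,R5,R8,R9}
Step 15: commit R9 -> on_hand[A=42 B=49 C=46] avail[A=36 B=41 C=46] open={R3,R5,R8}
Step 16: commit R5 -> on_hand[A=40 B=49 C=46] avail[A=36 B=41 C=46] open={R3,R8}
Step 17: reserve R10 B 7 -> on_hand[A=40 B=49 C=46] avail[A=36 B=34 C=46] open={R10,R3,R8}
Step 18: commit R8 -> on_hand[A=40 B=41 C=46] avail[A=36 B=34 C=46] open={R10,R3}
Step 19: reserve R11 B 6 -> on_hand[A=40 B=41 C=46] avail[A=36 B=28 C=46] open={R10,R11,R3}
Step 20: cancel R11 -> on_hand[A=40 B=41 C=46] avail[A=36 B=34 C=46] open={R10,R3}
Step 21: commit R3 -> on_hand[A=36 B=41 C=46] avail[A=36 B=34 C=46] open={R10}
Step 22: cancel R10 -> on_hand[A=36 B=41 C=46] avail[A=36 B=41 C=46] open={}
Step 23: reserve R12 B 6 -> on_hand[A=36 B=41 C=46] avail[A=36 B=35 C=46] open={R12}
Step 24: commit R12 -> on_hand[A=36 B=35 C=46] avail[A=36 B=35 C=46] open={}
Open reservations: [] -> 0

Answer: 0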